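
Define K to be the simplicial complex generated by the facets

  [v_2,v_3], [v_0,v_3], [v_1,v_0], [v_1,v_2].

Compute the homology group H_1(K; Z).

K has 4 vertices, 4 edges.
rank ∂_1 = 3, rank ∂_2 = 0 ⇒ b_1 = 4 − 3 − 0 = 1. So H_1 ≅ Z.

H_1 ≅ Z.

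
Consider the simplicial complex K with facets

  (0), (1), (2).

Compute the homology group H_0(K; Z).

K has 3 vertices.
rank ∂_0 = 0, rank ∂_1 = 0 ⇒ b_0 = 3 − 0 − 0 = 3. So H_0 ≅ Z^3.

H_0 = Z^3.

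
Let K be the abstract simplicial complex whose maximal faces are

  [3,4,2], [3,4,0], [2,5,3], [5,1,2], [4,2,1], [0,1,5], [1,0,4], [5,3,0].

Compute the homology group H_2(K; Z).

K has 6 vertices, 12 edges, 8 triangles.
rank ∂_2 = 7, rank ∂_3 = 0 ⇒ b_2 = 8 − 7 − 0 = 1. So H_2 ≅ Z.

H_2 ≅ Z.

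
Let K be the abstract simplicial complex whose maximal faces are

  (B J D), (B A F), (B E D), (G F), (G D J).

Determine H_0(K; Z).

H_0 = Z.

Take the total order A < B < D < E < F < G < J on the vertex set. Then K (dimension 2) consists of the simplices:

  0-simplices (7): A, B, D, E, F, G, J
  1-simplices (11): AB, AF, BD, BE, BF, BJ, DE, DG, DJ, FG, GJ
  2-simplices (4): ABF, BDE, BDJ, DGJ

Hence C_0 ≅ Z^7, C_1 ≅ Z^11, C_2 ≅ Z^4.

Boundary ∂_1: C_1 → C_0 maps an edge to its endpoints' difference, ∂[p,q] = q − p. For instance
  ∂BD = D − B.
The 7×11 boundary matrix has rank 6 and Smith normal form diag(1,1,1,1,1,1).

∂_2: C_2 → C_1 sends each 2-simplex [p,q,r] to [q,r] − [p,r] + [p,q]. For instance
  ∂BDE = DE − BE + BD,
  ∂BDJ = DJ − BJ + BD.
This gives a 11×4 integer matrix of rank 4; reducing to Smith normal form yields diagonal entries (1,1,1,1).

From H_k ≅ ker(∂_k) / im(∂_{k+1}) we obtain:

  H_0: rank C_0 − rank ∂_1 = 7 − 6 = 1, and the invariant factors of ∂_1 are all 1, so H_0 = Z.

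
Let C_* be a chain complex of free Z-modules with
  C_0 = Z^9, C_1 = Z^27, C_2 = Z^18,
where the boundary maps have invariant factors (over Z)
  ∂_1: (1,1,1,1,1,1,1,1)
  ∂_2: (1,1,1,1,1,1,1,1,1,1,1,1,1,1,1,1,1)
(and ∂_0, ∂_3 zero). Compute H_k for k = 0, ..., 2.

H_0: b_0 = 9 − 0 − 8 = 1; torsion from ∂_1 factors > 1: none. So H_0 = Z.
H_1: b_1 = 27 − 8 − 17 = 2; torsion from ∂_2 factors > 1: none. So H_1 = Z^2.
H_2: b_2 = 18 − 17 − 0 = 1; torsion from ∂_3 factors > 1: none. So H_2 = Z.

H_0 = Z,  H_1 = Z^2,  H_2 = Z.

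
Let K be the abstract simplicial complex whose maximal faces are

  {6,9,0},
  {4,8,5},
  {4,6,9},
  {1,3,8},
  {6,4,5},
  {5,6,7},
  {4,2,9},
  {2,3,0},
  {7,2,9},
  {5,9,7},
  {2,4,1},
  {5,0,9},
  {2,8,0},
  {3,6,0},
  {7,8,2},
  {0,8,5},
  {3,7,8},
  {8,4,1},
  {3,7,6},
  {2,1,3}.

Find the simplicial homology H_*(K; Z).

Take the total order 0 < 1 < 2 < 3 < 4 < 5 < 6 < 7 < 8 < 9 on the vertex set. Then K (dimension 2) consists of the simplices:

  0-simplices (10): [0], [1], [2], [3], [4], [5], [6], [7], [8], [9]
  1-simplices (30): (30 of them)
  2-simplices (20): (20 of them)

giving chain groups C_0 ≅ Z^10, C_1 ≅ Z^30, C_2 ≅ Z^20.

Boundary ∂_1: C_1 → C_0 sends each edge [p,q] (with p < q) to q − p.
This gives a 10×30 integer matrix of rank 9; reducing to Smith normal form yields diagonal entries (1,1,1,1,1,1,1,1,1).

∂_2: C_2 → C_1 acts by ∂[p,q,r] = [q,r] − [p,r] + [p,q]. For instance
  ∂[3,7,8] = [7,8] − [3,8] + [3,7],
  ∂[2,7,9] = [7,9] − [2,9] + [2,7].
The resulting 30×20 matrix has rank 20, and its Smith normal form has invariant factors (1,1,1,1,1,1,1,1,1,1,1,1,1,1,1,1,1,1,1,2).

From H_k ≅ ker(∂_k) / im(∂_{k+1}) we obtain:

  H_0: rank C_0 − rank ∂_1 = 10 − 9 = 1, and the invariant factors of ∂_1 are all 1, so H_0 ≅ Z.
  H_1: rank ker ∂_1 − rank ∂_2 = (30 − 9) − 20 = 1, and ∂_2 has invariant factor 2 > 1, so H_1 ≅ Z ⊕ Z_2.
  H_2: rank ker ∂_2 − rank ∂_3 = (20 − 20) − 0 = 0, and there is no ∂_3, so H_2 ≅ 0.

H_0 = Z,  H_1 = Z ⊕ Z_2,  H_2 = 0.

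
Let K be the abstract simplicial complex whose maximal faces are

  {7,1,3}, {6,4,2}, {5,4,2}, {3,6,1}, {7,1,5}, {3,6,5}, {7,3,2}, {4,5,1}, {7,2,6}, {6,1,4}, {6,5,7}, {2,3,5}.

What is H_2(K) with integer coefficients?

Take the total order 1 < 2 < 3 < 4 < 5 < 6 < 7 on the vertex set. Then K (dimension 2) consists of the simplices:

  0-simplices (7): [1], [2], [3], [4], [5], [6], [7]
  1-simplices (18): [1,3], [1,4], [1,5], [1,6], [1,7], [2,3], [2,4], [2,5], [2,6], [2,7], [3,5], [3,6], [3,7], [4,5], [4,6], [5,6], [5,7], [6,7]
  2-simplices (12): [1,3,6], [1,3,7], [1,4,5], [1,4,6], [1,5,7], [2,3,5], [2,3,7], [2,4,5], [2,4,6], [2,6,7], [3,5,6], [5,6,7]

Hence C_0 ≅ Z^7, C_1 ≅ Z^18, C_2 ≅ Z^12.

Boundary ∂_1: C_1 → C_0 sends each edge [p,q] (with p < q) to q − p. For instance
  ∂[1,5] = [5] − [1].
As a 7×18 matrix over Z this has rank 6, with invariant factors (1,1,1,1,1,1).

Boundary ∂_2: C_2 → C_1 acts by ∂[p,q,r] = [q,r] − [p,r] + [p,q]. For instance
  ∂[5,6,7] = [6,7] − [5,7] + [5,6],
  ∂[2,6,7] = [6,7] − [2,7] + [2,6].
As a 18×12 matrix over Z this has rank 12, with invariant factors (1,1,1,1,1,1,1,1,1,1,1,2).

Computing H_k = (kernel of ∂_k) / (image of ∂_{k+1}):

  H_2: rank ker ∂_2 − rank ∂_3 = (12 − 12) − 0 = 0, and there is no ∂_3, so H_2 ≅ 0.

(K is a triangulation of the real projective plane RP^2.)

H_2 ≅ 0.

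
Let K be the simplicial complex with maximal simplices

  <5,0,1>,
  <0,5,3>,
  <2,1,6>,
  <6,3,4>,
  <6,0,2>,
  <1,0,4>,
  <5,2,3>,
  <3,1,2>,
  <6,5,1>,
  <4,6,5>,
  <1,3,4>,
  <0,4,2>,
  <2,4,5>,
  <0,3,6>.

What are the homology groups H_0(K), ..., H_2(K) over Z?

Fix the vertex order 0 < 1 < 2 < 3 < 4 < 5 < 6 and write every simplex with vertices in increasing order. Then dim K = 2 and the simplices of K are:

  0-simplices (7): [0], [1], [2], [3], [4], [5], [6]
  1-simplices (21): [0,1], [0,2], [0,3], [0,4], [0,5], [0,6], [1,2], [1,3], [1,4], [1,5], [1,6], [2,3], [2,4], [2,5], [2,6], [3,4], [3,5], [3,6], [4,5], [4,6], [5,6]
  2-simplices (14): [0,1,4], [0,1,5], [0,2,4], [0,2,6], [0,3,5], [0,3,6], [1,2,3], [1,2,6], [1,3,4], [1,5,6], [2,3,5], [2,4,5], [3,4,6], [4,5,6]

giving chain groups C_0 ≅ Z^7, C_1 ≅ Z^21, C_2 ≅ Z^14.

∂_1: C_1 → C_0 maps an edge to its endpoints' difference, ∂[p,q] = q − p. For instance
  ∂[4,6] = [6] − [4].
As a 7×21 matrix over Z this has rank 6, with invariant factors (1,1,1,1,1,1).

∂_2: C_2 → C_1 maps a triangle to the signed sum of its edges. For instance
  ∂[2,4,5] = [4,5] − [2,5] + [2,4],
  ∂[1,2,6] = [2,6] − [1,6] + [1,2].
The resulting 21×14 matrix has rank 13, and its Smith normal form has invariant factors (1,1,1,1,1,1,1,1,1,1,1,1,1).

Computing H_k = (kernel of ∂_k) / (image of ∂_{k+1}):

  H_0: rank C_0 − rank ∂_1 = 7 − 6 = 1, and the invariant factors of ∂_1 are all 1, so H_0 ≅ Z.
  H_1: rank ker ∂_1 − rank ∂_2 = (21 − 6) − 13 = 2, and the invariant factors of ∂_2 are all 1, so H_1 ≅ Z^2.
  H_2: rank ker ∂_2 − rank ∂_3 = (14 − 13) − 0 = 1, and there is no ∂_3, so H_2 ≅ Z.

H_0 = Z,  H_1 = Z^2,  H_2 = Z.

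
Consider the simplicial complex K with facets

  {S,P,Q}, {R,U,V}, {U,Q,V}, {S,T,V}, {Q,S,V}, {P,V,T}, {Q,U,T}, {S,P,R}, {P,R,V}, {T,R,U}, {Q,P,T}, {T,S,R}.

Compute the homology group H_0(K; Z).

H_0 = Z.

We work with the vertex ordering P < Q < R < S < T < U < V. The simplices of K, each written with vertices in increasing order, are:

  0-simplices (7): P, Q, R, S, T, U, V
  1-simplices (18): PQ, PR, PS, PT, PV, QS, QT, QU, QV, RS, RT, RU, RV, ST, SV, TU, TV, UV
  2-simplices (12): PQS, PQT, PRS, PRV, PTV, QSV, QTU, QUV, RST, RTU, RUV, STV

giving chain groups C_0 ≅ Z^7, C_1 ≅ Z^18, C_2 ≅ Z^12.

∂_1: C_1 → C_0 sends each edge [p,q] (with p < q) to q − p. For instance
  ∂PT = T − P.
The 7×18 boundary matrix has rank 6 and Smith normal form diag(1,1,1,1,1,1).

The boundary map ∂_2: C_2 → C_1 maps a triangle to the signed sum of its edges. For instance
  ∂RTU = TU − RU + RT,
  ∂PRV = RV − PV + PR.
The 18×12 boundary matrix has rank 12 and Smith normal form diag(1,1,1,1,1,1,1,1,1,1,1,2).

Now H_k = ker ∂_k / im ∂_{k+1}, so:

  H_0: rank C_0 − rank ∂_1 = 7 − 6 = 1, and the invariant factors of ∂_1 are all 1, so H_0 = Z.

(K is a triangulation of the real projective plane RP^2.)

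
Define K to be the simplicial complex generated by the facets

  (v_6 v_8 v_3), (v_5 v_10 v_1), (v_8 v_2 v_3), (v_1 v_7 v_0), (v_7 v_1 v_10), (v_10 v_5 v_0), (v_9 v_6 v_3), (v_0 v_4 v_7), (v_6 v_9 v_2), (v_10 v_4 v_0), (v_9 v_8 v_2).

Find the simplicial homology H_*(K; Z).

K has 11 vertices, 22 edges, 11 triangles.
rank ∂_0 = 0, rank ∂_1 = 9 ⇒ b_0 = 11 − 0 − 9 = 2; all invariant factors of ∂_1 are 1 so no torsion. So H_0 ≅ Z^2.
rank ∂_1 = 9, rank ∂_2 = 11 ⇒ b_1 = 22 − 9 − 11 = 2; all invariant factors of ∂_2 are 1 so no torsion. So H_1 ≅ Z^2.
rank ∂_2 = 11, rank ∂_3 = 0 ⇒ b_2 = 11 − 11 − 0 = 0. So H_2 ≅ 0.

H_0 = Z^2,  H_1 = Z^2,  H_2 = 0.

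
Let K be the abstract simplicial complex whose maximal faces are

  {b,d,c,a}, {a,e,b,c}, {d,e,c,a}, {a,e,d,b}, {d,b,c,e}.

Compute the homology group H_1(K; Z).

H_1 = 0.

Order the vertices as a < b < c < d < e. Listing each simplex with vertices in this order, K has dimension 3 with simplices:

  0-simplices (5): a, b, c, d, e
  1-simplices (10): ab, ac, ad, ae, bc, bd, be, cd, ce, de
  2-simplices (10): abc, abd, abe, acd, ace, ade, bcd, bce, bde, cde
  3-simplices (5): abcd, abce, abde, acde, bcde

Hence C_0 ≅ Z^5, C_1 ≅ Z^10, C_2 ≅ Z^10, C_3 ≅ Z^5.

∂_1: C_1 → C_0 is given by ∂[p,q] = [q] − [p].
This gives a 5×10 integer matrix of rank 4; reducing to Smith normal form yields diagonal entries (1,1,1,1).

The boundary map ∂_2: C_2 → C_1 sends each 2-simplex [p,q,r] to [q,r] − [p,r] + [p,q]. For instance
  ∂ace = ce − ae + ac,
  ∂bce = ce − be + bc.
The resulting 10×10 matrix has rank 6, and its Smith normal form has invariant factors (1,1,1,1,1,1).

∂_3: C_3 → C_2 sends each 3-simplex σ to the alternating sum Σ_i (−1)^i (σ with its i-th vertex removed). For instance
  ∂bcde = cde − bde + bce − bcd,
  ∂abde = bde − ade + abe − abd.
As a 10×5 matrix over Z this has rank 4, with invariant factors (1,1,1,1).

Now H_k = ker ∂_k / im ∂_{k+1}, so:

  H_1: rank ker ∂_1 − rank ∂_2 = (10 − 4) − 6 = 0, and the invariant factors of ∂_2 are all 1, so H_1 ≅ 0.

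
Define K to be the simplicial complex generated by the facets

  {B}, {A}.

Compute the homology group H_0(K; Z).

K has 2 vertices.
rank ∂_0 = 0, rank ∂_1 = 0 ⇒ b_0 = 2 − 0 − 0 = 2. So H_0 ≅ Z^2.

H_0 = Z^2.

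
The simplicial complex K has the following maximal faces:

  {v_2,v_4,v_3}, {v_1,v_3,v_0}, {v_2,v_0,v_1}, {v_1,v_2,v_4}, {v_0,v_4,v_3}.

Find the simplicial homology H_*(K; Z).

Order the vertices as v_0 < v_1 < v_2 < v_3 < v_4. Listing each simplex with vertices in this order, K has dimension 2 with simplices:

  0-simplices (5): [v_0], [v_1], [v_2], [v_3], [v_4]
  1-simplices (10): [v_0,v_1], [v_0,v_2], [v_0,v_3], [v_0,v_4], [v_1,v_2], [v_1,v_3], [v_1,v_4], [v_2,v_3], [v_2,v_4], [v_3,v_4]
  2-simplices (5): [v_0,v_1,v_2], [v_0,v_1,v_3], [v_0,v_3,v_4], [v_1,v_2,v_4], [v_2,v_3,v_4]

so the chain groups are C_0 ≅ Z^5, C_1 ≅ Z^10, C_2 ≅ Z^5.

The boundary map ∂_1: C_1 → C_0 is given by ∂[p,q] = [q] − [p]. For instance
  ∂[v_1,v_4] = [v_4] − [v_1].
As a 5×10 matrix over Z this has rank 4, with invariant factors (1,1,1,1).

∂_2: C_2 → C_1 maps a triangle to the signed sum of its edges. For instance
  ∂[v_1,v_2,v_4] = [v_2,v_4] − [v_1,v_4] + [v_1,v_2],
  ∂[v_0,v_1,v_2] = [v_1,v_2] − [v_0,v_2] + [v_0,v_1].
The 10×5 boundary matrix has rank 5 and Smith normal form diag(1,1,1,1,1).

From H_k ≅ ker(∂_k) / im(∂_{k+1}) we obtain:

  H_0: rank C_0 − rank ∂_1 = 5 − 4 = 1, and the invariant factors of ∂_1 are all 1, so H_0 ≅ Z.
  H_1: rank ker ∂_1 − rank ∂_2 = (10 − 4) − 5 = 1, and the invariant factors of ∂_2 are all 1, so H_1 ≅ Z.
  H_2: rank ker ∂_2 − rank ∂_3 = (5 − 5) − 0 = 0, and there is no ∂_3, so H_2 ≅ 0.

As a check, the Euler characteristic is 5 − 10 + 5 = 0, which agrees with 1 − 1 + 0 = 0.
(K is a triangulation of the Möbius band.)

H_0 ≅ Z,  H_1 ≅ Z,  H_2 = 0.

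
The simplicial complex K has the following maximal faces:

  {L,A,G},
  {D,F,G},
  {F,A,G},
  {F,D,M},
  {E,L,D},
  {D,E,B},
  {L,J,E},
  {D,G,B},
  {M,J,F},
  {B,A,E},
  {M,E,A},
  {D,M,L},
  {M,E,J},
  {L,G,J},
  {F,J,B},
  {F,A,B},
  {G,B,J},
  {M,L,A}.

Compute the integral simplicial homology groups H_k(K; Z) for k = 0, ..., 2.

Take the total order A < B < D < E < F < G < J < L < M on the vertex set. Then K (dimension 2) consists of the simplices:

  0-simplices (9): A, B, D, E, F, G, J, L, M
  1-simplices (27): AB, AE, AF, AG, AL, AM, BD, BE, BF, BG, BJ, DE, DF, DG, DL, DM, EJ, EL, EM, FG, FJ, FM, GJ, GL, JL, JM, LM
  2-simplices (18): ABE, ABF, AEM, AFG, AGL, ALM, BDE, BDG, BFJ, BGJ, DEL, DFG, DFM, DLM, EJL, EJM, FJM, GJL

Hence C_0 ≅ Z^9, C_1 ≅ Z^27, C_2 ≅ Z^18.

Boundary ∂_1: C_1 → C_0 is given by ∂[p,q] = [q] − [p]. For instance
  ∂JL = L − J.
As a 9×27 matrix over Z this has rank 8, with invariant factors (1,1,1,1,1,1,1,1).

The boundary map ∂_2: C_2 → C_1 sends each 2-simplex [p,q,r] to [q,r] − [p,r] + [p,q]. For instance
  ∂BGJ = GJ − BJ + BG,
  ∂GJL = JL − GL + GJ.
This gives a 27×18 integer matrix of rank 18; reducing to Smith normal form yields diagonal entries (1,1,1,1,1,1,1,1,1,1,1,1,1,1,1,1,1,2).

Reading off H_k = ker ∂_k / im ∂_{k+1}:

  H_0: rank C_0 − rank ∂_1 = 9 − 8 = 1, and the invariant factors of ∂_1 are all 1, so H_0 ≅ Z.
  H_1: rank ker ∂_1 − rank ∂_2 = (27 − 8) − 18 = 1, and ∂_2 has invariant factor 2 > 1, so H_1 ≅ Z × Z/2.
  H_2: rank ker ∂_2 − rank ∂_3 = (18 − 18) − 0 = 0, and there is no ∂_3, so H_2 ≅ 0.

As a check, the Euler characteristic is 9 − 27 + 18 = 0, which agrees with 1 − 1 + 0 = 0.
(K is a triangulation of the Klein bottle.)

H_0 ≅ Z,  H_1 ≅ Z × Z/2,  H_2 = 0.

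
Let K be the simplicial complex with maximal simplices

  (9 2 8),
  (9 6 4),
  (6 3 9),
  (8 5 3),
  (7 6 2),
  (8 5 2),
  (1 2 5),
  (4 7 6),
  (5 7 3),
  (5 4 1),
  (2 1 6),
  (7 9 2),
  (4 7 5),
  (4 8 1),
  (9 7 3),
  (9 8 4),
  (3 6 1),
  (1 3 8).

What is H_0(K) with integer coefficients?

We work with the vertex ordering 1 < 2 < 3 < 4 < 5 < 6 < 7 < 8 < 9. The simplices of K, each written with vertices in increasing order, are:

  0-simplices (9): [1], [2], [3], [4], [5], [6], [7], [8], [9]
  1-simplices (27): (27 of them)
  2-simplices (18): [1,2,5], [1,2,6], [1,3,6], [1,3,8], [1,4,5], [1,4,8], [2,5,8], [2,6,7], [2,7,9], [2,8,9], [3,5,7], [3,5,8], [3,6,9], [3,7,9], [4,5,7], [4,6,7], [4,6,9], [4,8,9]

giving chain groups C_0 ≅ Z^9, C_1 ≅ Z^27, C_2 ≅ Z^18.

Boundary ∂_1: C_1 → C_0 is given by ∂[p,q] = [q] − [p]. For instance
  ∂[1,5] = [5] − [1].
This gives a 9×27 integer matrix of rank 8; reducing to Smith normal form yields diagonal entries (1,1,1,1,1,1,1,1).

The boundary map ∂_2: C_2 → C_1 acts by ∂[p,q,r] = [q,r] − [p,r] + [p,q]. For instance
  ∂[1,3,6] = [3,6] − [1,6] + [1,3],
  ∂[4,8,9] = [8,9] − [4,9] + [4,8].
This gives a 27×18 integer matrix of rank 18; reducing to Smith normal form yields diagonal entries (1,1,1,1,1,1,1,1,1,1,1,1,1,1,1,1,1,2).

Reading off H_k = ker ∂_k / im ∂_{k+1}:

  H_0: rank C_0 − rank ∂_1 = 9 − 8 = 1, and the invariant factors of ∂_1 are all 1, so H_0 = Z.

H_0 = Z.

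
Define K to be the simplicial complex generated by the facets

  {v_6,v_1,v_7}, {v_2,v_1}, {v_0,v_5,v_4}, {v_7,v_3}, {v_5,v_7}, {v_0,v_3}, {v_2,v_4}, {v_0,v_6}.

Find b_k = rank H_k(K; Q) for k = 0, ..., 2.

b_0 = 1, b_1 = 3, b_2 = 0.

Fix the vertex order v_0 < v_1 < v_2 < v_3 < v_4 < v_5 < v_6 < v_7 and write every simplex with vertices in increasing order. Then dim K = 2 and the simplices of K are:

  0-simplices (8): [v_0], [v_1], [v_2], [v_3], [v_4], [v_5], [v_6], [v_7]
  1-simplices (12): [v_0,v_3], [v_0,v_4], [v_0,v_5], [v_0,v_6], [v_1,v_2], [v_1,v_6], [v_1,v_7], [v_2,v_4], [v_3,v_7], [v_4,v_5], [v_5,v_7], [v_6,v_7]
  2-simplices (2): [v_0,v_4,v_5], [v_1,v_6,v_7]

Hence C_0 ≅ Z^8, C_1 ≅ Z^12, C_2 ≅ Z^2.

The boundary map ∂_1: C_1 → C_0 is given by ∂[p,q] = [q] − [p].
The resulting 8×12 matrix has rank 7, and its Smith normal form has invariant factors (1,1,1,1,1,1,1).

The boundary map ∂_2: C_2 → C_1 acts by ∂[p,q,r] = [q,r] − [p,r] + [p,q]. For instance
  ∂[v_0,v_4,v_5] = [v_4,v_5] − [v_0,v_5] + [v_0,v_4],
  ∂[v_1,v_6,v_7] = [v_6,v_7] − [v_1,v_7] + [v_1,v_6].
As a 12×2 matrix over Z this has rank 2, with invariant factors (1,1).

From H_k ≅ ker(∂_k) / im(∂_{k+1}) we obtain:

  H_0: rank C_0 − rank ∂_1 = 8 − 7 = 1, and the invariant factors of ∂_1 are all 1, so H_0 = Z.
  H_1: rank ker ∂_1 − rank ∂_2 = (12 − 7) − 2 = 3, and the invariant factors of ∂_2 are all 1, so H_1 = Z^3.
  H_2: rank ker ∂_2 − rank ∂_3 = (2 − 2) − 0 = 0, and there is no ∂_3, so H_2 = 0.

As a check, the Euler characteristic is 8 − 12 + 2 = -2, which agrees with 1 − 3 + 0 = -2.

Hence the Betti numbers are b_0 = 1, b_1 = 3, b_2 = 0.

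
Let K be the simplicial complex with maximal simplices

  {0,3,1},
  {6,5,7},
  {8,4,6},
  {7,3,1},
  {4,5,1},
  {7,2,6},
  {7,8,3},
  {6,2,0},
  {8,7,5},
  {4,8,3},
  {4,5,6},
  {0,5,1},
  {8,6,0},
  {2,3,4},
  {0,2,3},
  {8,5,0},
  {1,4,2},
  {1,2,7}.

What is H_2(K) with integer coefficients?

H_2 ≅ 0.

K has 9 vertices, 27 edges, 18 triangles.
rank ∂_2 = 18, rank ∂_3 = 0 ⇒ b_2 = 18 − 18 − 0 = 0. So H_2 = 0.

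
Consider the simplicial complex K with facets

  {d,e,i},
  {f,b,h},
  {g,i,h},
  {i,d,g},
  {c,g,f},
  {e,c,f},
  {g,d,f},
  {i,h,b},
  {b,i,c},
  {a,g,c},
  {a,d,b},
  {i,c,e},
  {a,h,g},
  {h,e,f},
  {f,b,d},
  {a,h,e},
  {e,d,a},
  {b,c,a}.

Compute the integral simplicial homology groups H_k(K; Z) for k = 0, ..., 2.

H_0 = Z,  H_1 = Z^2,  H_2 = Z.

K has 9 vertices, 27 edges, 18 triangles.
rank ∂_0 = 0, rank ∂_1 = 8 ⇒ b_0 = 9 − 0 − 8 = 1; all invariant factors of ∂_1 are 1 so no torsion. So H_0 = Z.
rank ∂_1 = 8, rank ∂_2 = 17 ⇒ b_1 = 27 − 8 − 17 = 2; all invariant factors of ∂_2 are 1 so no torsion. So H_1 = Z^2.
rank ∂_2 = 17, rank ∂_3 = 0 ⇒ b_2 = 18 − 17 − 0 = 1. So H_2 = Z.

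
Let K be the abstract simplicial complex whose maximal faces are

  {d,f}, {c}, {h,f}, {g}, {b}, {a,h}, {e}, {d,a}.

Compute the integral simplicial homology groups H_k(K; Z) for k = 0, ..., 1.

Fix the vertex order a < b < c < d < e < f < g < h and write every simplex with vertices in increasing order. Then dim K = 1 and the simplices of K are:

  0-simplices (8): a, b, c, d, e, f, g, h
  1-simplices (4): ad, ah, df, fh

giving chain groups C_0 ≅ Z^8, C_1 ≅ Z^4.

The boundary map ∂_1: C_1 → C_0 maps an edge to its endpoints' difference, ∂[p,q] = q − p.
As a 8×4 matrix over Z this has rank 3, with invariant factors (1,1,1).

From H_k ≅ ker(∂_k) / im(∂_{k+1}) we obtain:

  H_0: rank C_0 − rank ∂_1 = 8 − 3 = 5, and the invariant factors of ∂_1 are all 1, so H_0 ≅ Z^5.
  H_1: rank ker ∂_1 − rank ∂_2 = (4 − 3) − 0 = 1, and there is no ∂_2, so H_1 ≅ Z.

H_0 = Z^5,  H_1 = Z.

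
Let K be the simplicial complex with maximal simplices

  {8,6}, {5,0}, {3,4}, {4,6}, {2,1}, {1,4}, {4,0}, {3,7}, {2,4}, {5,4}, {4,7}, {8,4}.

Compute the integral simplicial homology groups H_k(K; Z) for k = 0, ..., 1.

We work with the vertex ordering 0 < 1 < 2 < 3 < 4 < 5 < 6 < 7 < 8. The simplices of K, each written with vertices in increasing order, are:

  0-simplices (9): [0], [1], [2], [3], [4], [5], [6], [7], [8]
  1-simplices (12): [0,4], [0,5], [1,2], [1,4], [2,4], [3,4], [3,7], [4,5], [4,6], [4,7], [4,8], [6,8]

so the chain groups are C_0 ≅ Z^9, C_1 ≅ Z^12.

∂_1: C_1 → C_0 sends each edge [p,q] (with p < q) to q − p. For instance
  ∂[3,7] = [7] − [3].
As a 9×12 matrix over Z this has rank 8, with invariant factors (1,1,1,1,1,1,1,1).

From H_k ≅ ker(∂_k) / im(∂_{k+1}) we obtain:

  H_0: rank C_0 − rank ∂_1 = 9 − 8 = 1, and the invariant factors of ∂_1 are all 1, so H_0 ≅ Z.
  H_1: rank ker ∂_1 − rank ∂_2 = (12 − 8) − 0 = 4, and there is no ∂_2, so H_1 ≅ Z^4.

As a check, the Euler characteristic is 9 − 12 = -3, which agrees with 1 − 4 = -3.

H_0 ≅ Z,  H_1 ≅ Z^4.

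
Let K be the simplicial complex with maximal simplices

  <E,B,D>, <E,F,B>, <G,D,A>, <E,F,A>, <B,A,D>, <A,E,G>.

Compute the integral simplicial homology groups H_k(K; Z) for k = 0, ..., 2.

We work with the vertex ordering A < B < D < E < F < G. The simplices of K, each written with vertices in increasing order, are:

  0-simplices (6): A, B, D, E, F, G
  1-simplices (12): AB, AD, AE, AF, AG, BD, BE, BF, DE, DG, EF, EG
  2-simplices (6): ABD, ADG, AEF, AEG, BDE, BEF

giving chain groups C_0 ≅ Z^6, C_1 ≅ Z^12, C_2 ≅ Z^6.

The boundary map ∂_1: C_1 → C_0 is given by ∂[p,q] = [q] − [p]. For instance
  ∂AG = G − A.
The 6×12 boundary matrix has rank 5 and Smith normal form diag(1,1,1,1,1).

∂_2: C_2 → C_1 acts by ∂[p,q,r] = [q,r] − [p,r] + [p,q]. For instance
  ∂BEF = EF − BF + BE,
  ∂ADG = DG − AG + AD.
This gives a 12×6 integer matrix of rank 6; reducing to Smith normal form yields diagonal entries (1,1,1,1,1,1).

Reading off H_k = ker ∂_k / im ∂_{k+1}:

  H_0: rank C_0 − rank ∂_1 = 6 − 5 = 1, and the invariant factors of ∂_1 are all 1, so H_0 = Z.
  H_1: rank ker ∂_1 − rank ∂_2 = (12 − 5) − 6 = 1, and the invariant factors of ∂_2 are all 1, so H_1 = Z.
  H_2: rank ker ∂_2 − rank ∂_3 = (6 − 6) − 0 = 0, and there is no ∂_3, so H_2 = 0.

(K is a triangulation of the cylinder S^1 x I.)

H_0 ≅ Z,  H_1 ≅ Z,  H_2 = 0.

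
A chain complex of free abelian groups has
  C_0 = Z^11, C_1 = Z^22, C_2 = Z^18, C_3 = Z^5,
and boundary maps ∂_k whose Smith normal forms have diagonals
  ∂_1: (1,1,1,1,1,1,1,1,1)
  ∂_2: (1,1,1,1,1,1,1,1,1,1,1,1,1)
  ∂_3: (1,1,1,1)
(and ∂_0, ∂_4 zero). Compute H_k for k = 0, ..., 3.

H_0: b_0 = 11 − 0 − 9 = 2; torsion from ∂_1 factors > 1: none. So H_0 ≅ Z^2.
H_1: b_1 = 22 − 9 − 13 = 0; torsion from ∂_2 factors > 1: none. So H_1 ≅ 0.
H_2: b_2 = 18 − 13 − 4 = 1; torsion from ∂_3 factors > 1: none. So H_2 ≅ Z.
H_3: b_3 = 5 − 4 − 0 = 1; torsion from ∂_4 factors > 1: none. So H_3 ≅ Z.

H_0 ≅ Z^2,  H_1 = 0,  H_2 ≅ Z,  H_3 ≅ Z.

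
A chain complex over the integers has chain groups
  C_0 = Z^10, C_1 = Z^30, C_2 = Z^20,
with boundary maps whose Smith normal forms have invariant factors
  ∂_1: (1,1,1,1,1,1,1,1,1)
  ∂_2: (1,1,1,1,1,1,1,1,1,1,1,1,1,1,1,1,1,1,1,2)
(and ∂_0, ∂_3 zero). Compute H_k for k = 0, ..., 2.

H_0: b_0 = 10 − 0 − 9 = 1; torsion from ∂_1 factors > 1: none. So H_0 ≅ Z.
H_1: b_1 = 30 − 9 − 20 = 1; torsion from ∂_2 factors > 1: [2]. So H_1 ≅ Z ⊕ Z/2.
H_2: b_2 = 20 − 20 − 0 = 0; torsion from ∂_3 factors > 1: none. So H_2 ≅ 0.

H_0 ≅ Z,  H_1 ≅ Z ⊕ Z/2,  H_2 = 0.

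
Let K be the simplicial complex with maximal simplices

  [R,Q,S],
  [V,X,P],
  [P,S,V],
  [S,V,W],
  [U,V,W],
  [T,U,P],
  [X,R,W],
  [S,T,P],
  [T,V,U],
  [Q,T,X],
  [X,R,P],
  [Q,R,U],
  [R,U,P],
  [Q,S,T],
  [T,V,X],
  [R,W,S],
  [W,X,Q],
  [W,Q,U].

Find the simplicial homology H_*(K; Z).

H_0 ≅ Z,  H_1 ≅ Z ⊕ Z/2,  H_2 = 0.

Fix the vertex order P < Q < R < S < T < U < V < W < X and write every simplex with vertices in increasing order. Then dim K = 2 and the simplices of K are:

  0-simplices (9): P, Q, R, S, T, U, V, W, X
  1-simplices (27): PR, PS, PT, PU, PV, PX, QR, QS, QT, QU, QW, QX, RS, RU, RW, RX, ST, SV, SW, TU, TV, TX, UV, UW, VW, VX, WX
  2-simplices (18): PRU, PRX, PST, PSV, PTU, PVX, QRS, QRU, QST, QTX, QUW, QWX, RSW, RWX, SVW, TUV, TVX, UVW

Hence C_0 ≅ Z^9, C_1 ≅ Z^27, C_2 ≅ Z^18.

The boundary map ∂_1: C_1 → C_0 is given by ∂[p,q] = [q] − [p]. For instance
  ∂QS = S − Q.
This gives a 9×27 integer matrix of rank 8; reducing to Smith normal form yields diagonal entries (1,1,1,1,1,1,1,1).

The boundary map ∂_2: C_2 → C_1 acts by ∂[p,q,r] = [q,r] − [p,r] + [p,q]. For instance
  ∂PSV = SV − PV + PS,
  ∂QUW = UW − QW + QU.
The resulting 27×18 matrix has rank 18, and its Smith normal form has invariant factors (1,1,1,1,1,1,1,1,1,1,1,1,1,1,1,1,1,2).

Now H_k = ker ∂_k / im ∂_{k+1}, so:

  H_0: rank C_0 − rank ∂_1 = 9 − 8 = 1, and the invariant factors of ∂_1 are all 1, so H_0 = Z.
  H_1: rank ker ∂_1 − rank ∂_2 = (27 − 8) − 18 = 1, and ∂_2 has invariant factor 2 > 1, so H_1 = Z ⊕ Z/2.
  H_2: rank ker ∂_2 − rank ∂_3 = (18 − 18) − 0 = 0, and there is no ∂_3, so H_2 = 0.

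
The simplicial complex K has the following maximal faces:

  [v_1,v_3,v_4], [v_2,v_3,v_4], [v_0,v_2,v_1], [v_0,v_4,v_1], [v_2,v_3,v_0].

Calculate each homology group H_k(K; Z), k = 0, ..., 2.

Order the vertices as v_0 < v_1 < v_2 < v_3 < v_4. Listing each simplex with vertices in this order, K has dimension 2 with simplices:

  0-simplices (5): [v_0], [v_1], [v_2], [v_3], [v_4]
  1-simplices (10): [v_0,v_1], [v_0,v_2], [v_0,v_3], [v_0,v_4], [v_1,v_2], [v_1,v_3], [v_1,v_4], [v_2,v_3], [v_2,v_4], [v_3,v_4]
  2-simplices (5): [v_0,v_1,v_2], [v_0,v_1,v_4], [v_0,v_2,v_3], [v_1,v_3,v_4], [v_2,v_3,v_4]

so the chain groups are C_0 ≅ Z^5, C_1 ≅ Z^10, C_2 ≅ Z^5.

∂_1: C_1 → C_0 maps an edge to its endpoints' difference, ∂[p,q] = q − p. For instance
  ∂[v_0,v_2] = [v_2] − [v_0].
The resulting 5×10 matrix has rank 4, and its Smith normal form has invariant factors (1,1,1,1).

∂_2: C_2 → C_1 acts by ∂[p,q,r] = [q,r] − [p,r] + [p,q]. For instance
  ∂[v_2,v_3,v_4] = [v_3,v_4] − [v_2,v_4] + [v_2,v_3],
  ∂[v_1,v_3,v_4] = [v_3,v_4] − [v_1,v_4] + [v_1,v_3].
This gives a 10×5 integer matrix of rank 5; reducing to Smith normal form yields diagonal entries (1,1,1,1,1).

Computing H_k = (kernel of ∂_k) / (image of ∂_{k+1}):

  H_0: rank C_0 − rank ∂_1 = 5 − 4 = 1, and the invariant factors of ∂_1 are all 1, so H_0 = Z.
  H_1: rank ker ∂_1 − rank ∂_2 = (10 − 4) − 5 = 1, and the invariant factors of ∂_2 are all 1, so H_1 = Z.
  H_2: rank ker ∂_2 − rank ∂_3 = (5 − 5) − 0 = 0, and there is no ∂_3, so H_2 = 0.

H_0 ≅ Z,  H_1 ≅ Z,  H_2 = 0.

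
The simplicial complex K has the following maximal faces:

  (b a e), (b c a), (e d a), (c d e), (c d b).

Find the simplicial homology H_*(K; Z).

H_0 = Z,  H_1 = Z,  H_2 = 0.

K has 5 vertices, 10 edges, 5 triangles.
rank ∂_0 = 0, rank ∂_1 = 4 ⇒ b_0 = 5 − 0 − 4 = 1; all invariant factors of ∂_1 are 1 so no torsion. So H_0 ≅ Z.
rank ∂_1 = 4, rank ∂_2 = 5 ⇒ b_1 = 10 − 4 − 5 = 1; all invariant factors of ∂_2 are 1 so no torsion. So H_1 ≅ Z.
rank ∂_2 = 5, rank ∂_3 = 0 ⇒ b_2 = 5 − 5 − 0 = 0. So H_2 ≅ 0.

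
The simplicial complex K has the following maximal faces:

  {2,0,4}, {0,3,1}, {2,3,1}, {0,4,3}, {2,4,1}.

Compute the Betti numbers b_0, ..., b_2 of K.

b_0 = 1, b_1 = 1, b_2 = 0.

Fix the vertex order 0 < 1 < 2 < 3 < 4 and write every simplex with vertices in increasing order. Then dim K = 2 and the simplices of K are:

  0-simplices (5): [0], [1], [2], [3], [4]
  1-simplices (10): [0,1], [0,2], [0,3], [0,4], [1,2], [1,3], [1,4], [2,3], [2,4], [3,4]
  2-simplices (5): [0,1,3], [0,2,4], [0,3,4], [1,2,3], [1,2,4]

so the chain groups are C_0 ≅ Z^5, C_1 ≅ Z^10, C_2 ≅ Z^5.

The boundary map ∂_1: C_1 → C_0 maps an edge to its endpoints' difference, ∂[p,q] = q − p. For instance
  ∂[1,3] = [3] − [1].
This gives a 5×10 integer matrix of rank 4; reducing to Smith normal form yields diagonal entries (1,1,1,1).

∂_2: C_2 → C_1 maps a triangle to the signed sum of its edges. For instance
  ∂[1,2,4] = [2,4] − [1,4] + [1,2],
  ∂[0,1,3] = [1,3] − [0,3] + [0,1].
As a 10×5 matrix over Z this has rank 5, with invariant factors (1,1,1,1,1).

Reading off H_k = ker ∂_k / im ∂_{k+1}:

  H_0: rank C_0 − rank ∂_1 = 5 − 4 = 1, and the invariant factors of ∂_1 are all 1, so H_0 ≅ Z.
  H_1: rank ker ∂_1 − rank ∂_2 = (10 − 4) − 5 = 1, and the invariant factors of ∂_2 are all 1, so H_1 ≅ Z.
  H_2: rank ker ∂_2 − rank ∂_3 = (5 − 5) − 0 = 0, and there is no ∂_3, so H_2 ≅ 0.

As a check, the Euler characteristic is 5 − 10 + 5 = 0, which agrees with 1 − 1 + 0 = 0.

Hence the Betti numbers are b_0 = 1, b_1 = 1, b_2 = 0.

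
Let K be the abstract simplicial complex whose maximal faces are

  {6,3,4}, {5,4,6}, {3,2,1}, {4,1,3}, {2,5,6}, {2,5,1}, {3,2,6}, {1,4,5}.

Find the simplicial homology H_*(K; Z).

H_0 ≅ Z,  H_1 = 0,  H_2 ≅ Z.

Fix the vertex order 1 < 2 < 3 < 4 < 5 < 6 and write every simplex with vertices in increasing order. Then dim K = 2 and the simplices of K are:

  0-simplices (6): [1], [2], [3], [4], [5], [6]
  1-simplices (12): [1,2], [1,3], [1,4], [1,5], [2,3], [2,5], [2,6], [3,4], [3,6], [4,5], [4,6], [5,6]
  2-simplices (8): [1,2,3], [1,2,5], [1,3,4], [1,4,5], [2,3,6], [2,5,6], [3,4,6], [4,5,6]

Hence C_0 ≅ Z^6, C_1 ≅ Z^12, C_2 ≅ Z^8.

∂_1: C_1 → C_0 is given by ∂[p,q] = [q] − [p].
This gives a 6×12 integer matrix of rank 5; reducing to Smith normal form yields diagonal entries (1,1,1,1,1).

∂_2: C_2 → C_1 acts by ∂[p,q,r] = [q,r] − [p,r] + [p,q]. For instance
  ∂[1,3,4] = [3,4] − [1,4] + [1,3],
  ∂[1,2,5] = [2,5] − [1,5] + [1,2].
The 12×8 boundary matrix has rank 7 and Smith normal form diag(1,1,1,1,1,1,1).

Computing H_k = (kernel of ∂_k) / (image of ∂_{k+1}):

  H_0: rank C_0 − rank ∂_1 = 6 − 5 = 1, and the invariant factors of ∂_1 are all 1, so H_0 ≅ Z.
  H_1: rank ker ∂_1 − rank ∂_2 = (12 − 5) − 7 = 0, and the invariant factors of ∂_2 are all 1, so H_1 ≅ 0.
  H_2: rank ker ∂_2 − rank ∂_3 = (8 − 7) − 0 = 1, and there is no ∂_3, so H_2 ≅ Z.

As a check, the Euler characteristic is 6 − 12 + 8 = 2, which agrees with 1 − 0 + 1 = 2.
(K is a triangulation of the 2-sphere S^2.)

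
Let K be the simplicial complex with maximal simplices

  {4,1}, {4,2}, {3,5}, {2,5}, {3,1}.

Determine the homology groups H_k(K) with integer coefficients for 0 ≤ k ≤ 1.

Order the vertices as 1 < 2 < 3 < 4 < 5. Listing each simplex with vertices in this order, K has dimension 1 with simplices:

  0-simplices (5): [1], [2], [3], [4], [5]
  1-simplices (5): [1,3], [1,4], [2,4], [2,5], [3,5]

Hence C_0 ≅ Z^5, C_1 ≅ Z^5.

The boundary map ∂_1: C_1 → C_0 is given by ∂[p,q] = [q] − [p].
The 5×5 boundary matrix has rank 4 and Smith normal form diag(1,1,1,1).

From H_k ≅ ker(∂_k) / im(∂_{k+1}) we obtain:

  H_0: rank C_0 − rank ∂_1 = 5 − 4 = 1, and the invariant factors of ∂_1 are all 1, so H_0 ≅ Z.
  H_1: rank ker ∂_1 − rank ∂_2 = (5 − 4) − 0 = 1, and there is no ∂_2, so H_1 ≅ Z.

H_0 = Z,  H_1 = Z.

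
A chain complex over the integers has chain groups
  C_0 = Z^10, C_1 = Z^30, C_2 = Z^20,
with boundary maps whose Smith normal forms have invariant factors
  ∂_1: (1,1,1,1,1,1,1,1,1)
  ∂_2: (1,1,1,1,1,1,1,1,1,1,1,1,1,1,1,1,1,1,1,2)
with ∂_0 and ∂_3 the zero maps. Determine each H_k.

H_0 ≅ Z,  H_1 ≅ Z × Z/2,  H_2 = 0.

H_0: b_0 = 10 − 0 − 9 = 1; torsion from ∂_1 factors > 1: none. So H_0 ≅ Z.
H_1: b_1 = 30 − 9 − 20 = 1; torsion from ∂_2 factors > 1: [2]. So H_1 ≅ Z × Z/2.
H_2: b_2 = 20 − 20 − 0 = 0; torsion from ∂_3 factors > 1: none. So H_2 ≅ 0.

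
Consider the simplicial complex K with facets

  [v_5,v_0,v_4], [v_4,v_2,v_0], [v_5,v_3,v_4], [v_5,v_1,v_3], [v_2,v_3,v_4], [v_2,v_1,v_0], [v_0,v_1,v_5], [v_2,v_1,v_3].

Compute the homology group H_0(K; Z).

Fix the vertex order v_0 < v_1 < v_2 < v_3 < v_4 < v_5 and write every simplex with vertices in increasing order. Then dim K = 2 and the simplices of K are:

  0-simplices (6): [v_0], [v_1], [v_2], [v_3], [v_4], [v_5]
  1-simplices (12): [v_0,v_1], [v_0,v_2], [v_0,v_4], [v_0,v_5], [v_1,v_2], [v_1,v_3], [v_1,v_5], [v_2,v_3], [v_2,v_4], [v_3,v_4], [v_3,v_5], [v_4,v_5]
  2-simplices (8): [v_0,v_1,v_2], [v_0,v_1,v_5], [v_0,v_2,v_4], [v_0,v_4,v_5], [v_1,v_2,v_3], [v_1,v_3,v_5], [v_2,v_3,v_4], [v_3,v_4,v_5]

giving chain groups C_0 ≅ Z^6, C_1 ≅ Z^12, C_2 ≅ Z^8.

The boundary map ∂_1: C_1 → C_0 is given by ∂[p,q] = [q] − [p]. For instance
  ∂[v_2,v_4] = [v_4] − [v_2].
This gives a 6×12 integer matrix of rank 5; reducing to Smith normal form yields diagonal entries (1,1,1,1,1).

∂_2: C_2 → C_1 maps a triangle to the signed sum of its edges. For instance
  ∂[v_1,v_2,v_3] = [v_2,v_3] − [v_1,v_3] + [v_1,v_2],
  ∂[v_0,v_2,v_4] = [v_2,v_4] − [v_0,v_4] + [v_0,v_2].
This gives a 12×8 integer matrix of rank 7; reducing to Smith normal form yields diagonal entries (1,1,1,1,1,1,1).

Computing H_k = (kernel of ∂_k) / (image of ∂_{k+1}):

  H_0: rank C_0 − rank ∂_1 = 6 − 5 = 1, and the invariant factors of ∂_1 are all 1, so H_0 ≅ Z.

H_0 ≅ Z.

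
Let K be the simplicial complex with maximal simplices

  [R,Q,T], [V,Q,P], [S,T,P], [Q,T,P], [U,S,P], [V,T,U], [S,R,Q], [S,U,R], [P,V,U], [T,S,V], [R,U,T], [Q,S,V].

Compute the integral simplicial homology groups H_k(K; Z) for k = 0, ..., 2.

H_0 ≅ Z,  H_1 ≅ Z/2Z,  H_2 = 0.

Fix the vertex order P < Q < R < S < T < U < V and write every simplex with vertices in increasing order. Then dim K = 2 and the simplices of K are:

  0-simplices (7): P, Q, R, S, T, U, V
  1-simplices (18): PQ, PS, PT, PU, PV, QR, QS, QT, QV, RS, RT, RU, ST, SU, SV, TU, TV, UV
  2-simplices (12): PQT, PQV, PST, PSU, PUV, QRS, QRT, QSV, RSU, RTU, STV, TUV

Hence C_0 ≅ Z^7, C_1 ≅ Z^18, C_2 ≅ Z^12.

∂_1: C_1 → C_0 sends each edge [p,q] (with p < q) to q − p. For instance
  ∂RS = S − R.
The 7×18 boundary matrix has rank 6 and Smith normal form diag(1,1,1,1,1,1).

Boundary ∂_2: C_2 → C_1 acts by ∂[p,q,r] = [q,r] − [p,r] + [p,q]. For instance
  ∂PST = ST − PT + PS,
  ∂PQT = QT − PT + PQ.
The 18×12 boundary matrix has rank 12 and Smith normal form diag(1,1,1,1,1,1,1,1,1,1,1,2).

Now H_k = ker ∂_k / im ∂_{k+1}, so:

  H_0: rank C_0 − rank ∂_1 = 7 − 6 = 1, and the invariant factors of ∂_1 are all 1, so H_0 = Z.
  H_1: rank ker ∂_1 − rank ∂_2 = (18 − 6) − 12 = 0, and ∂_2 has invariant factor 2 > 1, so H_1 = Z/2Z.
  H_2: rank ker ∂_2 − rank ∂_3 = (12 − 12) − 0 = 0, and there is no ∂_3, so H_2 = 0.

As a check, the Euler characteristic is 7 − 18 + 12 = 1, which agrees with 1 − 0 + 0 = 1.
(K is a triangulation of the real projective plane RP^2.)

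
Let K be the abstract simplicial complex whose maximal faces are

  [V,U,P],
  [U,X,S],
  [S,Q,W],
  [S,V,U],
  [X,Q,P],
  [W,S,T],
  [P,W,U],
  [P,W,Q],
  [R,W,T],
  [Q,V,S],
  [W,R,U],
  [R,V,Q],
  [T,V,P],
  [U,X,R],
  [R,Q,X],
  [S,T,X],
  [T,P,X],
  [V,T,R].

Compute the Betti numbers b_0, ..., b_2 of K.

b_0 = 1, b_1 = 2, b_2 = 1.

Order the vertices as P < Q < R < S < T < U < V < W < X. Listing each simplex with vertices in this order, K has dimension 2 with simplices:

  0-simplices (9): P, Q, R, S, T, U, V, W, X
  1-simplices (27): PQ, PT, PU, PV, PW, PX, QR, QS, QV, QW, QX, RT, RU, RV, RW, RX, ST, SU, SV, SW, SX, TV, TW, TX, UV, UW, UX
  2-simplices (18): PQW, PQX, PTV, PTX, PUV, PUW, QRV, QRX, QSV, QSW, RTV, RTW, RUW, RUX, STW, STX, SUV, SUX

Hence C_0 ≅ Z^9, C_1 ≅ Z^27, C_2 ≅ Z^18.

The boundary map ∂_1: C_1 → C_0 sends each edge [p,q] (with p < q) to q − p. For instance
  ∂SV = V − S.
The resulting 9×27 matrix has rank 8, and its Smith normal form has invariant factors (1,1,1,1,1,1,1,1).

Boundary ∂_2: C_2 → C_1 acts by ∂[p,q,r] = [q,r] − [p,r] + [p,q]. For instance
  ∂QSV = SV − QV + QS,
  ∂QSW = SW − QW + QS.
As a 27×18 matrix over Z this has rank 17, with invariant factors (1,1,1,1,1,1,1,1,1,1,1,1,1,1,1,1,1).

From H_k ≅ ker(∂_k) / im(∂_{k+1}) we obtain:

  H_0: rank C_0 − rank ∂_1 = 9 − 8 = 1, and the invariant factors of ∂_1 are all 1, so H_0 = Z.
  H_1: rank ker ∂_1 − rank ∂_2 = (27 − 8) − 17 = 2, and the invariant factors of ∂_2 are all 1, so H_1 = Z^2.
  H_2: rank ker ∂_2 − rank ∂_3 = (18 − 17) − 0 = 1, and there is no ∂_3, so H_2 = Z.

As a check, the Euler characteristic is 9 − 27 + 18 = 0, which agrees with 1 − 2 + 1 = 0.

Hence the Betti numbers are b_0 = 1, b_1 = 2, b_2 = 1.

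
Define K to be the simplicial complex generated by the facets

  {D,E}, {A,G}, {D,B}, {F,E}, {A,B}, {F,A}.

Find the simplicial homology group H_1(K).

H_1 = Z.

Fix the vertex order A < B < D < E < F < G and write every simplex with vertices in increasing order. Then dim K = 1 and the simplices of K are:

  0-simplices (6): A, B, D, E, F, G
  1-simplices (6): AB, AF, AG, BD, DE, EF

so the chain groups are C_0 ≅ Z^6, C_1 ≅ Z^6.

The boundary map ∂_1: C_1 → C_0 maps an edge to its endpoints' difference, ∂[p,q] = q − p. For instance
  ∂BD = D − B.
The resulting 6×6 matrix has rank 5, and its Smith normal form has invariant factors (1,1,1,1,1).

Computing H_k = (kernel of ∂_k) / (image of ∂_{k+1}):

  H_1: rank ker ∂_1 − rank ∂_2 = (6 − 5) − 0 = 1, and there is no ∂_2, so H_1 = Z.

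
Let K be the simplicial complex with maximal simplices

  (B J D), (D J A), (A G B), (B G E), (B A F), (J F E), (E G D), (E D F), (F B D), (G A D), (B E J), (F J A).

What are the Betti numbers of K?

b_0 = 1, b_1 = 0, b_2 = 0.

Take the total order A < B < D < E < F < G < J on the vertex set. Then K (dimension 2) consists of the simplices:

  0-simplices (7): A, B, D, E, F, G, J
  1-simplices (18): AB, AD, AF, AG, AJ, BD, BE, BF, BG, BJ, DE, DF, DG, DJ, EF, EG, EJ, FJ
  2-simplices (12): ABF, ABG, ADG, ADJ, AFJ, BDF, BDJ, BEG, BEJ, DEF, DEG, EFJ

giving chain groups C_0 ≅ Z^7, C_1 ≅ Z^18, C_2 ≅ Z^12.

The boundary map ∂_1: C_1 → C_0 is given by ∂[p,q] = [q] − [p].
This gives a 7×18 integer matrix of rank 6; reducing to Smith normal form yields diagonal entries (1,1,1,1,1,1).

Boundary ∂_2: C_2 → C_1 sends each 2-simplex [p,q,r] to [q,r] − [p,r] + [p,q]. For instance
  ∂ABG = BG − AG + AB,
  ∂DEG = EG − DG + DE.
This gives a 18×12 integer matrix of rank 12; reducing to Smith normal form yields diagonal entries (1,1,1,1,1,1,1,1,1,1,1,2).

Reading off H_k = ker ∂_k / im ∂_{k+1}:

  H_0: rank C_0 − rank ∂_1 = 7 − 6 = 1, and the invariant factors of ∂_1 are all 1, so H_0 = Z.
  H_1: rank ker ∂_1 − rank ∂_2 = (18 − 6) − 12 = 0, and ∂_2 has invariant factor 2 > 1, so H_1 = Z/2Z.
  H_2: rank ker ∂_2 − rank ∂_3 = (12 − 12) − 0 = 0, and there is no ∂_3, so H_2 = 0.

Hence the Betti numbers are b_0 = 1, b_1 = 0, b_2 = 0.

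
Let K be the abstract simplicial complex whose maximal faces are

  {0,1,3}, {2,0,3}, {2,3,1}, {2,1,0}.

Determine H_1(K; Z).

H_1 = 0.

Take the total order 0 < 1 < 2 < 3 on the vertex set. Then K (dimension 2) consists of the simplices:

  0-simplices (4): [0], [1], [2], [3]
  1-simplices (6): [0,1], [0,2], [0,3], [1,2], [1,3], [2,3]
  2-simplices (4): [0,1,2], [0,1,3], [0,2,3], [1,2,3]

giving chain groups C_0 ≅ Z^4, C_1 ≅ Z^6, C_2 ≅ Z^4.

Boundary ∂_1: C_1 → C_0 is given by ∂[p,q] = [q] − [p].
This gives a 4×6 integer matrix of rank 3; reducing to Smith normal form yields diagonal entries (1,1,1).

Boundary ∂_2: C_2 → C_1 maps a triangle to the signed sum of its edges. For instance
  ∂[1,2,3] = [2,3] − [1,3] + [1,2],
  ∂[0,1,3] = [1,3] − [0,3] + [0,1].
The 6×4 boundary matrix has rank 3 and Smith normal form diag(1,1,1).

Computing H_k = (kernel of ∂_k) / (image of ∂_{k+1}):

  H_1: rank ker ∂_1 − rank ∂_2 = (6 − 3) − 3 = 0, and the invariant factors of ∂_2 are all 1, so H_1 ≅ 0.

(K is a triangulation of the 2-sphere S^2.)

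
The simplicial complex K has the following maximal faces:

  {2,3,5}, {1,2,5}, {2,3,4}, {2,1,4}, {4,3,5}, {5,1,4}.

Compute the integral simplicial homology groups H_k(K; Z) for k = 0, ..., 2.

We work with the vertex ordering 1 < 2 < 3 < 4 < 5. The simplices of K, each written with vertices in increasing order, are:

  0-simplices (5): [1], [2], [3], [4], [5]
  1-simplices (9): [1,2], [1,4], [1,5], [2,3], [2,4], [2,5], [3,4], [3,5], [4,5]
  2-simplices (6): [1,2,4], [1,2,5], [1,4,5], [2,3,4], [2,3,5], [3,4,5]

Hence C_0 ≅ Z^5, C_1 ≅ Z^9, C_2 ≅ Z^6.

The boundary map ∂_1: C_1 → C_0 is given by ∂[p,q] = [q] − [p].
The resulting 5×9 matrix has rank 4, and its Smith normal form has invariant factors (1,1,1,1).

The boundary map ∂_2: C_2 → C_1 sends each 2-simplex [p,q,r] to [q,r] − [p,r] + [p,q]. For instance
  ∂[2,3,5] = [3,5] − [2,5] + [2,3],
  ∂[1,4,5] = [4,5] − [1,5] + [1,4].
This gives a 9×6 integer matrix of rank 5; reducing to Smith normal form yields diagonal entries (1,1,1,1,1).

Reading off H_k = ker ∂_k / im ∂_{k+1}:

  H_0: rank C_0 − rank ∂_1 = 5 − 4 = 1, and the invariant factors of ∂_1 are all 1, so H_0 ≅ Z.
  H_1: rank ker ∂_1 − rank ∂_2 = (9 − 4) − 5 = 0, and the invariant factors of ∂_2 are all 1, so H_1 ≅ 0.
  H_2: rank ker ∂_2 − rank ∂_3 = (6 − 5) − 0 = 1, and there is no ∂_3, so H_2 ≅ Z.

(K is a triangulation of the 2-sphere S^2.)

H_0 = Z,  H_1 = 0,  H_2 = Z.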